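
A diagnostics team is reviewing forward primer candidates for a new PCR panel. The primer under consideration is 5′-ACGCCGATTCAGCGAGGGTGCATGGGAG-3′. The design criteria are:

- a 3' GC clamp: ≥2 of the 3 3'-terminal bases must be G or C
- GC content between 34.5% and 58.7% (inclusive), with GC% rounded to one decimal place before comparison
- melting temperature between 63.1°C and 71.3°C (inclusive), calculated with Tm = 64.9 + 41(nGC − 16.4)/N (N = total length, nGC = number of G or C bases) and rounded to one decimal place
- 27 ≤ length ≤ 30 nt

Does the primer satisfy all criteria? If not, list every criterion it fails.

Fails: GC content.

Base counts: A=6, T=4, G=12, C=6 (length 28).
GC clamp: 3' end GAG has 2 G/C ✓
GC content: GC 18/28 = 64.3%, outside 34.5–58.7% ✗
Tm: Tm = 64.9 + 41·(18 − 16.4)/28 = 67.2°C ✓
length: length 28 ✓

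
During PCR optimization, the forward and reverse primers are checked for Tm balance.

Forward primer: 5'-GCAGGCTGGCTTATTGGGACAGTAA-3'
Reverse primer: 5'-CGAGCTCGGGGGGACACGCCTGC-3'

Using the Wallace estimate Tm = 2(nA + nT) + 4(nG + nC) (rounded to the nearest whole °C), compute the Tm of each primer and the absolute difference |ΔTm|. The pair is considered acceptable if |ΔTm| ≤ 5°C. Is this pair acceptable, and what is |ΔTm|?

|ΔTm| = 6°C; the pair is not acceptable.

Forward: A=6 T=6 G=9 C=4 → Tm = 2·12 + 4·13 = 76°C.
Reverse: A=3 T=2 G=10 C=8 → Tm = 2·5 + 4·18 = 82°C.
|ΔTm| = |76 − 82| = 6°C, > 5°C.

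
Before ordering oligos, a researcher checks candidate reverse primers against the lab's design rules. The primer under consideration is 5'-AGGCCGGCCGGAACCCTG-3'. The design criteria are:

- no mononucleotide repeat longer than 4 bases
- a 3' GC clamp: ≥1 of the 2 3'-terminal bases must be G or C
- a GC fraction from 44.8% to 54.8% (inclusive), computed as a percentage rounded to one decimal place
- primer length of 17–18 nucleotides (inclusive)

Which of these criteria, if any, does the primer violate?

Base counts: A=3, T=1, G=7, C=7 (length 18).
homopolymer run: longest run = 3 ✓
GC clamp: 3' end TG has 1 G/C ✓
GC content: GC 14/18 = 77.8%, outside 44.8–54.8% ✗
length: length 18 ✓

Fails: GC content.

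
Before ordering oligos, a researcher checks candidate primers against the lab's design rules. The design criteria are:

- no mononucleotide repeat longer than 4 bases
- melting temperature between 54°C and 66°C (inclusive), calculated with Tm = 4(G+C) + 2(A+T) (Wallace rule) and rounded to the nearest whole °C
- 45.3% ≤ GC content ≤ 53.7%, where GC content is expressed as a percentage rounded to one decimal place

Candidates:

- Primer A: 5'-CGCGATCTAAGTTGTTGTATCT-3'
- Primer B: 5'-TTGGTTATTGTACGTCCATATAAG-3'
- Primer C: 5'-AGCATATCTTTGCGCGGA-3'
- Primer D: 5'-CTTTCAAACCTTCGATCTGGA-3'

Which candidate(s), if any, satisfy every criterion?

Primer A (22 nt, A=4 T=9 G=5 C=4): longest run = 2 ✓; Tm = 2·13 + 4·9 = 62°C ✓; GC 9/22 = 40.9%, outside 45.3–53.7% ✗ — fails.
Primer B (24 nt, A=6 T=10 G=5 C=3): longest run = 2 ✓; Tm = 2·16 + 4·8 = 64°C ✓; GC 8/24 = 33.3%, outside 45.3–53.7% ✗ — fails.
Primer C (18 nt, A=4 T=5 G=5 C=4): longest run = 3 ✓; Tm = 2·9 + 4·9 = 54°C ✓; GC 9/18 = 50.0% ✓ — passes.
Primer D (21 nt, A=5 T=7 G=3 C=6): longest run = 3 ✓; Tm = 2·12 + 4·9 = 60°C ✓; GC 9/21 = 42.9%, outside 45.3–53.7% ✗ — fails.

Primer C only.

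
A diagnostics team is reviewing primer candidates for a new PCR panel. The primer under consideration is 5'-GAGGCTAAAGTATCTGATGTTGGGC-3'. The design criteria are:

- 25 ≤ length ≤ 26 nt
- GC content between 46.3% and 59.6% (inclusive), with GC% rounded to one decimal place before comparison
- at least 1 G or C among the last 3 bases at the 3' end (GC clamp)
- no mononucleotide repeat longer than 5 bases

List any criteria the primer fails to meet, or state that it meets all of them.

Meets all criteria.

Base counts: A=6, T=7, G=9, C=3 (length 25).
length: length 25 ✓
GC content: GC 12/25 = 48.0% ✓
GC clamp: 3' end GGC has 3 G/C ✓
homopolymer run: longest run = 3 ✓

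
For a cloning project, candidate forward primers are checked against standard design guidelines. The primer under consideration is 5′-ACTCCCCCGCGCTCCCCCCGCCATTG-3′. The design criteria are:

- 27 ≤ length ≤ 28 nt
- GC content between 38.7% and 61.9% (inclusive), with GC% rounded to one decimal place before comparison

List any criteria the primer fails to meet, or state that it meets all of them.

Base counts: A=2, T=4, G=4, C=16 (length 26).
length: length 26, outside 27–28 ✗
GC content: GC 20/26 = 76.9%, outside 38.7–61.9% ✗

Fails: length, GC content.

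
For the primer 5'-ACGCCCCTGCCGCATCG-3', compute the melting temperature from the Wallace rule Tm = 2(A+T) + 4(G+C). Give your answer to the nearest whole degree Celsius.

Base counts: A=2, T=2, G=4, C=9 (length 17).
Tm = 2·(2+2) + 4·(4+9) = 2·4 + 4·13 = 8 + 52 = 60°C.

60°C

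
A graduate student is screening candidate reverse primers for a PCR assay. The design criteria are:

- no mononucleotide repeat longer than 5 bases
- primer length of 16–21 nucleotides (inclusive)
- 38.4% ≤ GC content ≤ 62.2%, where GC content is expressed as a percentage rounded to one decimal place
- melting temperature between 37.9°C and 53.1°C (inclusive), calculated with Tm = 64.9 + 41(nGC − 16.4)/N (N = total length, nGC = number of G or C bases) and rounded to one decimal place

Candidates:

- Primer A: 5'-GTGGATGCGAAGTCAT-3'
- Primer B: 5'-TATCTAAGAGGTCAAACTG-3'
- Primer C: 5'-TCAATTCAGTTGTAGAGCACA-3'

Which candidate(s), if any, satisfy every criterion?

Primer A only.

Primer A (16 nt, A=4 T=4 G=6 C=2): longest run = 2 ✓; length 16 ✓; GC 8/16 = 50.0% ✓; Tm = 64.9 + 41·(8 − 16.4)/16 = 43.4°C ✓ — passes.
Primer B (19 nt, A=7 T=5 G=4 C=3): longest run = 3 ✓; length 19 ✓; GC 7/19 = 36.8%, outside 38.4–62.2% ✗; Tm = 64.9 + 41·(7 − 16.4)/19 = 44.6°C ✓ — fails.
Primer C (21 nt, A=7 T=6 G=4 C=4): longest run = 2 ✓; length 21 ✓; GC 8/21 = 38.1%, outside 38.4–62.2% ✗; Tm = 64.9 + 41·(8 − 16.4)/21 = 48.5°C ✓ — fails.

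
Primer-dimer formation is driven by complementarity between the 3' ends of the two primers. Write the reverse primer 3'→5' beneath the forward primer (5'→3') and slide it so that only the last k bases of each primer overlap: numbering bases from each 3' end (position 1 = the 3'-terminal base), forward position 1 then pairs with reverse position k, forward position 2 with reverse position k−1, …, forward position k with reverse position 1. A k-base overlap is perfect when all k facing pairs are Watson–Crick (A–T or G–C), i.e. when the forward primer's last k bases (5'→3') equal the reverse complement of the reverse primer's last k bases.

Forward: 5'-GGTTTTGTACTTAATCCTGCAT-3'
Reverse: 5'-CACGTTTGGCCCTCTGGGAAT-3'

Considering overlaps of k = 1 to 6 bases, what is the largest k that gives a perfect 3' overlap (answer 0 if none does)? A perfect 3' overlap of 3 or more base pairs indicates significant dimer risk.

Longest perfect overlap: 2 complementary base pairs; below the dimer-risk threshold (threshold 3).

Last 6 bases (5'→3') — forward …CTGCAT, reverse …GGGAAT.
Reverse complement of the reverse primer's last 6 bases: ATTCCC; its first k bases are the reverse complement of the reverse primer's last k bases, so a perfect k-base overlap needs the forward primer's last k bases to equal them.
Comparing (forward last k vs required): k=1: T vs A ✗; k=2: AT vs AT ✓; k=3: CAT vs ATT ✗; k=4: GCAT vs ATTC ✗; k=5: TGCAT vs ATTCC ✗; k=6: CTGCAT vs ATTCCC ✗.
Only k = 2 is perfect, so the longest perfect 3' overlap is 2.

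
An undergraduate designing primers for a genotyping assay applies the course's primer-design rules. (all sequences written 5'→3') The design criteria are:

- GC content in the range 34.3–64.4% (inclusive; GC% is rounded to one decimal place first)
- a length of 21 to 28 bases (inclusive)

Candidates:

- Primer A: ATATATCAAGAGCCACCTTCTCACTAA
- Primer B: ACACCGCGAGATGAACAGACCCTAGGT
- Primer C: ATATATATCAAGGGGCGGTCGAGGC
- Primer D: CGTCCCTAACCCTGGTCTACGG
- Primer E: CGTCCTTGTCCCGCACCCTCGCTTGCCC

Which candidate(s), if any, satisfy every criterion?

Primer A, Primer B, Primer C and Primer D.

Primer A (27 nt, A=10 T=7 G=2 C=8): GC 10/27 = 37.0% ✓; length 27 ✓ — passes.
Primer B (27 nt, A=9 T=3 G=7 C=8): GC 15/27 = 55.6% ✓; length 27 ✓ — passes.
Primer C (25 nt, A=7 T=5 G=9 C=4): GC 13/25 = 52.0% ✓; length 25 ✓ — passes.
Primer D (22 nt, A=3 T=5 G=5 C=9): GC 14/22 = 63.6% ✓; length 22 ✓ — passes.
Primer E (28 nt, A=1 T=7 G=5 C=15): GC 20/28 = 71.4%, outside 34.3–64.4% ✗; length 28 ✓ — fails.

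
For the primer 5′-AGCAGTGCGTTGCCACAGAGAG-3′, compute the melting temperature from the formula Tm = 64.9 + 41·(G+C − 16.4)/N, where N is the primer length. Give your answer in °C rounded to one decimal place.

58.6°C

Base counts: A=6, T=3, G=8, C=5; G+C = 13, N = 22.
Tm = 64.9 + 41·(13 − 16.4)/22 = 64.9 + -139.40/22 = 58.6°C.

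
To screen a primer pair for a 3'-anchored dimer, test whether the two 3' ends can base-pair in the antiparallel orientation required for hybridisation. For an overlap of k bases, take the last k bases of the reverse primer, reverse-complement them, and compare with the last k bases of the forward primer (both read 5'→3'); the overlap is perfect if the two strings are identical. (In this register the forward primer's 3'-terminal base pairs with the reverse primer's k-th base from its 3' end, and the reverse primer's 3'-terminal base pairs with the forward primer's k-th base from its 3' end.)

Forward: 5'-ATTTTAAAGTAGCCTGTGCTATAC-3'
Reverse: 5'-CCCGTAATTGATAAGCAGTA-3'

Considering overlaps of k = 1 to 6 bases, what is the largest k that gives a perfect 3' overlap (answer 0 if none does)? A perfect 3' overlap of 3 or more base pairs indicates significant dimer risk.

Last 6 bases (5'→3') — forward …CTATAC, reverse …GCAGTA.
Reverse complement of the reverse primer's last 6 bases: TACTGC; its first k bases are the reverse complement of the reverse primer's last k bases, so a perfect k-base overlap needs the forward primer's last k bases to equal them.
Comparing (forward last k vs required): k=1: C vs T ✗; k=2: AC vs TA ✗; k=3: TAC vs TAC ✓; k=4: ATAC vs TACT ✗; k=5: TATAC vs TACTG ✗; k=6: CTATAC vs TACTGC ✗.
Only k = 3 is perfect, so the longest perfect 3' overlap is 3.

Longest perfect overlap: 3 complementary base pairs; significant dimer risk (threshold 3).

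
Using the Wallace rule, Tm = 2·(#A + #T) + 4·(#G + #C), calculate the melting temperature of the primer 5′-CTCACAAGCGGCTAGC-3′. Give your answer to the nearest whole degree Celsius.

52°C

Base counts: A=4, T=2, G=4, C=6 (length 16).
Tm = 2·(4+2) + 4·(4+6) = 2·6 + 4·10 = 12 + 40 = 52°C.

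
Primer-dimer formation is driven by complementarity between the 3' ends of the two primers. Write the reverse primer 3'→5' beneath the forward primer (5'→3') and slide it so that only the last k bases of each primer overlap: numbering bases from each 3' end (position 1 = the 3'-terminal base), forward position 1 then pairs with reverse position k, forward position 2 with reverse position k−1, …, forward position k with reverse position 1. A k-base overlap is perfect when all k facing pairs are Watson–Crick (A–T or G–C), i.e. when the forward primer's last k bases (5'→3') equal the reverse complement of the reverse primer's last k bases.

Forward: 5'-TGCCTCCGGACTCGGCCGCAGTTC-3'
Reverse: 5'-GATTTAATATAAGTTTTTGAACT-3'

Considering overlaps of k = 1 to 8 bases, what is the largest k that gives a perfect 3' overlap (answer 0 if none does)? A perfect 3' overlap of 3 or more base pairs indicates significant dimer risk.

Last 8 bases (5'→3') — forward …CGCAGTTC, reverse …TTTGAACT.
Reverse complement of the reverse primer's last 8 bases: AGTTCAAA; its first k bases are the reverse complement of the reverse primer's last k bases, so a perfect k-base overlap needs the forward primer's last k bases to equal them.
Comparing (forward last k vs required): k=1: C vs A ✗; k=2: TC vs AG ✗; k=3: TTC vs AGT ✗; k=4: GTTC vs AGTT ✗; k=5: AGTTC vs AGTTC ✓; k=6: CAGTTC vs AGTTCA ✗; k=7: GCAGTTC vs AGTTCAA ✗; k=8: CGCAGTTC vs AGTTCAAA ✗.
Only k = 5 is perfect, so the longest perfect 3' overlap is 5.

Longest perfect overlap: 5 complementary base pairs; significant dimer risk (threshold 3).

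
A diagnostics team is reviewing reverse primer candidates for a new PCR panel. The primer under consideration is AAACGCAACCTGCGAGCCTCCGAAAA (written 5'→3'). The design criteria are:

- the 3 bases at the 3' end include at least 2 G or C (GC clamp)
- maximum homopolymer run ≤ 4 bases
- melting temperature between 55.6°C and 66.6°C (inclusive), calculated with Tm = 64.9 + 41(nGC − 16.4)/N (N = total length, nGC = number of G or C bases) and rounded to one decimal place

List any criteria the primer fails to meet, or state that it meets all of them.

Fails: GC clamp.

Base counts: A=10, T=2, G=5, C=9 (length 26).
GC clamp: 3' end AAA has 0 G/C, need ≥2 ✗
homopolymer run: longest run = 4 ✓
Tm: Tm = 64.9 + 41·(14 − 16.4)/26 = 61.1°C ✓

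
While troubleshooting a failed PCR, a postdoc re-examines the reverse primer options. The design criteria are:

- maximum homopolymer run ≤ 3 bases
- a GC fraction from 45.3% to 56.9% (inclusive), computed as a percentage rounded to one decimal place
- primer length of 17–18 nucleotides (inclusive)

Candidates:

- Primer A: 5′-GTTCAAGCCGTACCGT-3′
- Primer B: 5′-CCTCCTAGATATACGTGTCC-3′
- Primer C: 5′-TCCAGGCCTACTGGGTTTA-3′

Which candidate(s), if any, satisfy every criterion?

None of the candidates satisfy all criteria.

Primer A (16 nt, A=3 T=4 G=4 C=5): longest run = 2 ✓; GC 9/16 = 56.3% ✓; length 16, outside 17–18 ✗ — fails.
Primer B (20 nt, A=4 T=6 G=3 C=7): longest run = 2 ✓; GC 10/20 = 50.0% ✓; length 20, outside 17–18 ✗ — fails.
Primer C (19 nt, A=3 T=6 G=5 C=5): longest run = 3 ✓; GC 10/19 = 52.6% ✓; length 19, outside 17–18 ✗ — fails.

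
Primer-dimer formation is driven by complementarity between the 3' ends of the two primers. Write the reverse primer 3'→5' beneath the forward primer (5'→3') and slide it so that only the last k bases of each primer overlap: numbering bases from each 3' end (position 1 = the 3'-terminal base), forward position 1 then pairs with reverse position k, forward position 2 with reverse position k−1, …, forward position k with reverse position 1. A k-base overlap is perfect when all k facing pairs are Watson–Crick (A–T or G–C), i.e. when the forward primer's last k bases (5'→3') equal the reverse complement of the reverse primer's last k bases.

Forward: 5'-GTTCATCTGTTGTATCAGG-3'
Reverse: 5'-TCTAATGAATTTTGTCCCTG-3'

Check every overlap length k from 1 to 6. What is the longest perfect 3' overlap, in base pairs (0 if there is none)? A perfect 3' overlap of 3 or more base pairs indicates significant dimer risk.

Longest perfect overlap: 4 complementary base pairs; significant dimer risk (threshold 3).

Last 6 bases (5'→3') — forward …ATCAGG, reverse …TCCCTG.
Reverse complement of the reverse primer's last 6 bases: CAGGGA; its first k bases are the reverse complement of the reverse primer's last k bases, so a perfect k-base overlap needs the forward primer's last k bases to equal them.
Comparing (forward last k vs required): k=1: G vs C ✗; k=2: GG vs CA ✗; k=3: AGG vs CAG ✗; k=4: CAGG vs CAGG ✓; k=5: TCAGG vs CAGGG ✗; k=6: ATCAGG vs CAGGGA ✗.
Only k = 4 is perfect, so the longest perfect 3' overlap is 4.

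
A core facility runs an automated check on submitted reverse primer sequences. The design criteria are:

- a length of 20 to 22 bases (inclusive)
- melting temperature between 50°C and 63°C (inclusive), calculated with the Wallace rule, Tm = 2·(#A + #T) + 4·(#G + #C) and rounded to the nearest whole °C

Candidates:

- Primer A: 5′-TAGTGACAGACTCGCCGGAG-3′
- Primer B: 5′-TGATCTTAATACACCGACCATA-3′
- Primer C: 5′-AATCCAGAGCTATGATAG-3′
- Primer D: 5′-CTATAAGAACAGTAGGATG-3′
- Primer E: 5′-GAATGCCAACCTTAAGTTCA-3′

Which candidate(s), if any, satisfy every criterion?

Primer B and Primer E.

Primer A (20 nt, A=5 T=3 G=7 C=5): length 20 ✓; Tm = 2·8 + 4·12 = 64°C, outside 50–63°C ✗ — fails.
Primer B (22 nt, A=8 T=6 G=2 C=6): length 22 ✓; Tm = 2·14 + 4·8 = 60°C ✓ — passes.
Primer C (18 nt, A=7 T=4 G=4 C=3): length 18, outside 20–22 ✗; Tm = 2·11 + 4·7 = 50°C ✓ — fails.
Primer D (19 nt, A=8 T=4 G=5 C=2): length 19, outside 20–22 ✗; Tm = 2·12 + 4·7 = 52°C ✓ — fails.
Primer E (20 nt, A=7 T=5 G=3 C=5): length 20 ✓; Tm = 2·12 + 4·8 = 56°C ✓ — passes.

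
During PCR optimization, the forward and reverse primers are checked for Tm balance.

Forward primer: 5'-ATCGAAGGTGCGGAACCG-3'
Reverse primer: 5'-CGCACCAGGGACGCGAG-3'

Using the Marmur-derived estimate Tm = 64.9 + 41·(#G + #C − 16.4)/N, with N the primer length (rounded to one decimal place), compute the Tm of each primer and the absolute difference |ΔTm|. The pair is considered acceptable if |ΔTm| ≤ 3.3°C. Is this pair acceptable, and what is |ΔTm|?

Forward: G+C = 11, N = 18 → Tm = 64.9 + 41·(11 − 16.4)/18 = 52.6°C.
Reverse: G+C = 13, N = 17 → Tm = 64.9 + 41·(13 − 16.4)/17 = 56.7°C.
|ΔTm| = |52.6 − 56.7| = 4.1°C, > 3.3°C.

|ΔTm| = 4.1°C; the pair is not acceptable.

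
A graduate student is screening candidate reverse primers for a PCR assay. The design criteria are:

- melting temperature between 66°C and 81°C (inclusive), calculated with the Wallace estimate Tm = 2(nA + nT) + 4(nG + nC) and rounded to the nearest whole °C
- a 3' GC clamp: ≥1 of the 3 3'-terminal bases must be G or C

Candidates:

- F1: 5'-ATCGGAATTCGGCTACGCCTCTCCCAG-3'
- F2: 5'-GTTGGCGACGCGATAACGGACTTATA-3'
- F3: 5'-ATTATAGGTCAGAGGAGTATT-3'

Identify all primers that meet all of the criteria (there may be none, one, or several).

None of the candidates satisfy all criteria.

F1 (27 nt, A=5 T=6 G=6 C=10): Tm = 2·11 + 4·16 = 86°C, outside 66–81°C ✗; 3' end CAG has 2 G/C ✓ — fails.
F2 (26 nt, A=7 T=6 G=8 C=5): Tm = 2·13 + 4·13 = 78°C ✓; 3' end ATA has 0 G/C, need ≥1 ✗ — fails.
F3 (21 nt, A=7 T=7 G=6 C=1): Tm = 2·14 + 4·7 = 56°C, outside 66–81°C ✗; 3' end ATT has 0 G/C, need ≥1 ✗ — fails.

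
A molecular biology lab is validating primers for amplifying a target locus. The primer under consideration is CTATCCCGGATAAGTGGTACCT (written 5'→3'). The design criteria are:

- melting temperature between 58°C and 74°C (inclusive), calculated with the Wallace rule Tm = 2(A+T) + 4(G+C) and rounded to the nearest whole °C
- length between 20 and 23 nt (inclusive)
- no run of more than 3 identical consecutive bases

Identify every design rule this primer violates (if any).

Base counts: A=5, T=6, G=5, C=6 (length 22).
Tm: Tm = 2·11 + 4·11 = 66°C ✓
length: length 22 ✓
homopolymer run: longest run = 3 ✓

Meets all criteria.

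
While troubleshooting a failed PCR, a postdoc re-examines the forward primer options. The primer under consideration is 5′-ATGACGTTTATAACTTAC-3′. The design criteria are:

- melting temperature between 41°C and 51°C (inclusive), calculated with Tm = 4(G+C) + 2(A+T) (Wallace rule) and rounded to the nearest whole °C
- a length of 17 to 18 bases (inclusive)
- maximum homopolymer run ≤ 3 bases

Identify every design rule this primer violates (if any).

Meets all criteria.

Base counts: A=6, T=7, G=2, C=3 (length 18).
Tm: Tm = 2·13 + 4·5 = 46°C ✓
length: length 18 ✓
homopolymer run: longest run = 3 ✓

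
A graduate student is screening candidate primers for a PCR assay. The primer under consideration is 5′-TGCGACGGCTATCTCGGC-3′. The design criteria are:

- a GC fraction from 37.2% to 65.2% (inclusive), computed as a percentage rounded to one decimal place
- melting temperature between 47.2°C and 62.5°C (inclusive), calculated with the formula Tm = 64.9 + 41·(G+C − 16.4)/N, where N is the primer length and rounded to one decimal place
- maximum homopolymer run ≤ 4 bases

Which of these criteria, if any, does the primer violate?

Fails: GC content.

Base counts: A=2, T=4, G=6, C=6 (length 18).
GC content: GC 12/18 = 66.7%, outside 37.2–65.2% ✗
Tm: Tm = 64.9 + 41·(12 − 16.4)/18 = 54.9°C ✓
homopolymer run: longest run = 2 ✓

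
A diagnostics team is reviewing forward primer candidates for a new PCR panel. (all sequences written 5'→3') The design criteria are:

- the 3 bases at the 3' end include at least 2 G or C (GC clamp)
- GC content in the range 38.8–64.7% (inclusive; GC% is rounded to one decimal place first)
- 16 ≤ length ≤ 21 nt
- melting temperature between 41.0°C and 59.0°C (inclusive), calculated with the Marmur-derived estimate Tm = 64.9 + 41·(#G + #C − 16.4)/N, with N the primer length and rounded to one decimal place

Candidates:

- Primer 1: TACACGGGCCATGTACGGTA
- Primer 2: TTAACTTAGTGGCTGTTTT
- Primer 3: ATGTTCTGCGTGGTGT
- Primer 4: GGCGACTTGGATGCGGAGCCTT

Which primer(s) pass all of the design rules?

Primer 1 (20 nt, A=5 T=4 G=6 C=5): 3' end GTA has 1 G/C, need ≥2 ✗; GC 11/20 = 55.0% ✓; length 20 ✓; Tm = 64.9 + 41·(11 − 16.4)/20 = 53.8°C ✓ — fails.
Primer 2 (19 nt, A=3 T=10 G=4 C=2): 3' end TTT has 0 G/C, need ≥2 ✗; GC 6/19 = 31.6%, outside 38.8–64.7% ✗; length 19 ✓; Tm = 64.9 + 41·(6 − 16.4)/19 = 42.5°C ✓ — fails.
Primer 3 (16 nt, A=1 T=7 G=6 C=2): 3' end TGT has 1 G/C, need ≥2 ✗; GC 8/16 = 50.0% ✓; length 16 ✓; Tm = 64.9 + 41·(8 − 16.4)/16 = 43.4°C ✓ — fails.
Primer 4 (22 nt, A=3 T=5 G=9 C=5): 3' end CTT has 1 G/C, need ≥2 ✗; GC 14/22 = 63.6% ✓; length 22, outside 16–21 ✗; Tm = 64.9 + 41·(14 − 16.4)/22 = 60.4°C, outside 41.0–59.0°C ✗ — fails.

None of the candidates satisfy all criteria.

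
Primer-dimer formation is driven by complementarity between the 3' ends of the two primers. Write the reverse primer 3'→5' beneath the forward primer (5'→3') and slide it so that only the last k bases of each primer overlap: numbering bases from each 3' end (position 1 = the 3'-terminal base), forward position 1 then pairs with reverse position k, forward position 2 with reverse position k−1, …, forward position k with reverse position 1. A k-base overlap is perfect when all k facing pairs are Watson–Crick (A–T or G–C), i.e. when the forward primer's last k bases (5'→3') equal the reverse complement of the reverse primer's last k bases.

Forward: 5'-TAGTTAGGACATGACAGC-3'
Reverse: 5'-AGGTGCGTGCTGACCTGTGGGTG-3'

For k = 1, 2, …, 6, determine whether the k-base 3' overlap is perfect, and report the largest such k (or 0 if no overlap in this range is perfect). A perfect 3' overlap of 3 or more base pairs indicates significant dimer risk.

Last 6 bases (5'→3') — forward …GACAGC, reverse …TGGGTG.
Reverse complement of the reverse primer's last 6 bases: CACCCA; its first k bases are the reverse complement of the reverse primer's last k bases, so a perfect k-base overlap needs the forward primer's last k bases to equal them.
Comparing (forward last k vs required): k=1: C vs C ✓; k=2: GC vs CA ✗; k=3: AGC vs CAC ✗; k=4: CAGC vs CACC ✗; k=5: ACAGC vs CACCC ✗; k=6: GACAGC vs CACCCA ✗.
Only k = 1 is perfect, so the longest perfect 3' overlap is 1.

Longest perfect overlap: 1 complementary base pair; below the dimer-risk threshold (threshold 3).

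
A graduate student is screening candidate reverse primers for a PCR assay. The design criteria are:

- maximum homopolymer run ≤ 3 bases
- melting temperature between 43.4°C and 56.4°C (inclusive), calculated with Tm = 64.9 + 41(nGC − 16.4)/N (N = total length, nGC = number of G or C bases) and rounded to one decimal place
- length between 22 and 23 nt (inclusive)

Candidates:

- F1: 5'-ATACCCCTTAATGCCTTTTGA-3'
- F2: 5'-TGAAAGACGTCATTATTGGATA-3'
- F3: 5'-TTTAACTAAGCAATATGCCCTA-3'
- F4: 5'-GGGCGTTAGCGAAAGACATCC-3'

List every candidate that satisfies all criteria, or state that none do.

F1 (21 nt, A=5 T=8 G=2 C=6): longest run = 4, exceeds 3 ✗; Tm = 64.9 + 41·(8 − 16.4)/21 = 48.5°C ✓; length 21, outside 22–23 ✗ — fails.
F2 (22 nt, A=8 T=7 G=5 C=2): longest run = 3 ✓; Tm = 64.9 + 41·(7 − 16.4)/22 = 47.4°C ✓; length 22 ✓ — passes.
F3 (22 nt, A=8 T=7 G=2 C=5): longest run = 3 ✓; Tm = 64.9 + 41·(7 − 16.4)/22 = 47.4°C ✓; length 22 ✓ — passes.
F4 (21 nt, A=6 T=3 G=7 C=5): longest run = 3 ✓; Tm = 64.9 + 41·(12 − 16.4)/21 = 56.3°C ✓; length 21, outside 22–23 ✗ — fails.

F2 and F3.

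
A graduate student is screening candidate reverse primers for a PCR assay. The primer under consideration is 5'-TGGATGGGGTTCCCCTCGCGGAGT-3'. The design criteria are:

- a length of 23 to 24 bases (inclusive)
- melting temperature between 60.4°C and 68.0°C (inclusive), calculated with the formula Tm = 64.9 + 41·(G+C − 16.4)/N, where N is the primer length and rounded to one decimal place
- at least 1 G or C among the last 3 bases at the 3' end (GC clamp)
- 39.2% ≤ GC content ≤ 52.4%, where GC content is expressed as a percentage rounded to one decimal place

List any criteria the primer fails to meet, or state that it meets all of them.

Fails: GC content.

Base counts: A=2, T=6, G=10, C=6 (length 24).
length: length 24 ✓
Tm: Tm = 64.9 + 41·(16 − 16.4)/24 = 64.2°C ✓
GC clamp: 3' end AGT has 1 G/C ✓
GC content: GC 16/24 = 66.7%, outside 39.2–52.4% ✗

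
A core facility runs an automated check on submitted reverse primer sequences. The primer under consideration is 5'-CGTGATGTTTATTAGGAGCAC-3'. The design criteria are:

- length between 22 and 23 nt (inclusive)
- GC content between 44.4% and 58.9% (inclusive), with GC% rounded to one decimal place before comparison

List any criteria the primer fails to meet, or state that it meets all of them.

Base counts: A=5, T=7, G=6, C=3 (length 21).
length: length 21, outside 22–23 ✗
GC content: GC 9/21 = 42.9%, outside 44.4–58.9% ✗

Fails: length, GC content.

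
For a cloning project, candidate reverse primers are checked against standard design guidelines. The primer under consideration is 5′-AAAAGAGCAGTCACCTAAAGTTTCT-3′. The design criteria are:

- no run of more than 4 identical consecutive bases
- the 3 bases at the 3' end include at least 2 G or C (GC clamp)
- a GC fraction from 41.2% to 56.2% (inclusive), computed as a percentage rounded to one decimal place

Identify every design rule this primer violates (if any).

Base counts: A=10, T=6, G=4, C=5 (length 25).
homopolymer run: longest run = 4 ✓
GC clamp: 3' end TCT has 1 G/C, need ≥2 ✗
GC content: GC 9/25 = 36.0%, outside 41.2–56.2% ✗

Fails: GC clamp, GC content.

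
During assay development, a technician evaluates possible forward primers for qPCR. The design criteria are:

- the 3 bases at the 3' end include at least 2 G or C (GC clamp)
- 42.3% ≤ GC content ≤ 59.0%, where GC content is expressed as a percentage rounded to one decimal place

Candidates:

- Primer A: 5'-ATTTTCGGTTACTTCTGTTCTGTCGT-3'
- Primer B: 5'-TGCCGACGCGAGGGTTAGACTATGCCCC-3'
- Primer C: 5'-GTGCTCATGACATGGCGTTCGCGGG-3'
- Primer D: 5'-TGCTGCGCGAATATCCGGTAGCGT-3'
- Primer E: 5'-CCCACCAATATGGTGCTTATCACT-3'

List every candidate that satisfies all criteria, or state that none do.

Primer D only.

Primer A (26 nt, A=2 T=14 G=5 C=5): 3' end CGT has 2 G/C ✓; GC 10/26 = 38.5%, outside 42.3–59.0% ✗ — fails.
Primer B (28 nt, A=5 T=5 G=9 C=9): 3' end CCC has 3 G/C ✓; GC 18/28 = 64.3%, outside 42.3–59.0% ✗ — fails.
Primer C (25 nt, A=3 T=6 G=10 C=6): 3' end GGG has 3 G/C ✓; GC 16/25 = 64.0%, outside 42.3–59.0% ✗ — fails.
Primer D (24 nt, A=4 T=6 G=8 C=6): 3' end CGT has 2 G/C ✓; GC 14/24 = 58.3% ✓ — passes.
Primer E (24 nt, A=6 T=7 G=3 C=8): 3' end ACT has 1 G/C, need ≥2 ✗; GC 11/24 = 45.8% ✓ — fails.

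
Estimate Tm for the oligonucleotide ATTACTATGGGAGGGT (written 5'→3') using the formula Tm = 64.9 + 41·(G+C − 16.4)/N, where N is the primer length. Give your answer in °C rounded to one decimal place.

Base counts: A=4, T=5, G=6, C=1; G+C = 7, N = 16.
Tm = 64.9 + 41·(7 − 16.4)/16 = 64.9 + -385.40/16 = 40.8°C.

40.8°C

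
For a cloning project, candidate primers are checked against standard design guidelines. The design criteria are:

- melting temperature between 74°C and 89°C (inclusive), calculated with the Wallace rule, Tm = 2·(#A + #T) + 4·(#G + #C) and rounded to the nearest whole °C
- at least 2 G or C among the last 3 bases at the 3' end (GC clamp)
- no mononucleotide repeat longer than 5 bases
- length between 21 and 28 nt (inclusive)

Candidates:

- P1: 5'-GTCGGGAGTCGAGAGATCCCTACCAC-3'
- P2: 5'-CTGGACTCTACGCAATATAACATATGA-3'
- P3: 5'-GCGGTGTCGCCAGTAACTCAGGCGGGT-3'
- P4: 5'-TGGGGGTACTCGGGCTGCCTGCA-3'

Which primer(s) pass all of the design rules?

P1 and P4.

P1 (26 nt, A=6 T=4 G=8 C=8): Tm = 2·10 + 4·16 = 84°C ✓; 3' end CAC has 2 G/C ✓; longest run = 3 ✓; length 26 ✓ — passes.
P2 (27 nt, A=10 T=7 G=4 C=6): Tm = 2·17 + 4·10 = 74°C ✓; 3' end TGA has 1 G/C, need ≥2 ✗; longest run = 2 ✓; length 27 ✓ — fails.
P3 (27 nt, A=4 T=5 G=11 C=7): Tm = 2·9 + 4·18 = 90°C, outside 74–89°C ✗; 3' end GGT has 2 G/C ✓; longest run = 3 ✓; length 27 ✓ — fails.
P4 (23 nt, A=2 T=5 G=10 C=6): Tm = 2·7 + 4·16 = 78°C ✓; 3' end GCA has 2 G/C ✓; longest run = 5 ✓; length 23 ✓ — passes.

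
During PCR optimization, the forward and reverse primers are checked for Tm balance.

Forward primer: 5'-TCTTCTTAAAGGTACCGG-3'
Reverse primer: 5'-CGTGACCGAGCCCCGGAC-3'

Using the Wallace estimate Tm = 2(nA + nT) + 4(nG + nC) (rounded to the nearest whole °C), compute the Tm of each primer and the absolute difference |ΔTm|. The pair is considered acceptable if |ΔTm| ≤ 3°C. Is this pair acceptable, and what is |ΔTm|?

Forward: A=4 T=6 G=4 C=4 → Tm = 2·10 + 4·8 = 52°C.
Reverse: A=3 T=1 G=6 C=8 → Tm = 2·4 + 4·14 = 64°C.
|ΔTm| = |52 − 64| = 12°C, > 3°C.

|ΔTm| = 12°C; the pair is not acceptable.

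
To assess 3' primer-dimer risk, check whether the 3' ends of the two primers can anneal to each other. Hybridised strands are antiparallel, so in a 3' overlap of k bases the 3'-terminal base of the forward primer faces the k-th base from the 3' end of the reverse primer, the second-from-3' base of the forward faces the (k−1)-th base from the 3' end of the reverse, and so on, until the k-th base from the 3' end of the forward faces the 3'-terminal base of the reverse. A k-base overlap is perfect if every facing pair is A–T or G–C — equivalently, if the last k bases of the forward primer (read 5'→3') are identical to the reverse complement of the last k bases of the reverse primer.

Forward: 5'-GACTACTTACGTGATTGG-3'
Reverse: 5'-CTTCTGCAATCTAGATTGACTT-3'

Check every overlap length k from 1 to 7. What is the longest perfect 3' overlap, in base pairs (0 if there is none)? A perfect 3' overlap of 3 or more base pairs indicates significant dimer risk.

Longest perfect overlap: 0 complementary base pairs; below the dimer-risk threshold (threshold 3).

Last 7 bases (5'→3') — forward …TGATTGG, reverse …TTGACTT.
Reverse complement of the reverse primer's last 7 bases: AAGTCAA; its first k bases are the reverse complement of the reverse primer's last k bases, so a perfect k-base overlap needs the forward primer's last k bases to equal them.
Comparing (forward last k vs required): k=1: G vs A ✗; k=2: GG vs AA ✗; k=3: TGG vs AAG ✗; k=4: TTGG vs AAGT ✗; k=5: ATTGG vs AAGTC ✗; k=6: GATTGG vs AAGTCA ✗; k=7: TGATTGG vs AAGTCAA ✗.
No overlap length from 1 to 7 is perfect, so the longest perfect 3' overlap is 0.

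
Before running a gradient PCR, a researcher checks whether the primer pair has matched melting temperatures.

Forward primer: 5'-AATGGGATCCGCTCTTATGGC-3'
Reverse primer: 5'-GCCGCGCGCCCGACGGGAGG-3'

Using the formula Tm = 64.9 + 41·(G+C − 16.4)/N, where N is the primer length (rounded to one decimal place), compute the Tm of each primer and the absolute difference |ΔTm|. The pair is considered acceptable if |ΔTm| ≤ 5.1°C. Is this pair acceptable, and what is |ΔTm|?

Forward: G+C = 11, N = 21 → Tm = 64.9 + 41·(11 − 16.4)/21 = 54.4°C.
Reverse: G+C = 18, N = 20 → Tm = 64.9 + 41·(18 − 16.4)/20 = 68.2°C.
|ΔTm| = |54.4 − 68.2| = 13.8°C, > 5.1°C.

|ΔTm| = 13.8°C; the pair is not acceptable.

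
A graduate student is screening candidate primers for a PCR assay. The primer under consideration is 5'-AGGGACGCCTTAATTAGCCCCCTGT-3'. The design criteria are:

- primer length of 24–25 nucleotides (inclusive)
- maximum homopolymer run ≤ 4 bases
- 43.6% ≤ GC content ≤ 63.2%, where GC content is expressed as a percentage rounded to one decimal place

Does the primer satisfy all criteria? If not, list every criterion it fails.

Base counts: A=5, T=6, G=6, C=8 (length 25).
length: length 25 ✓
homopolymer run: longest run = 5, exceeds 4 ✗
GC content: GC 14/25 = 56.0% ✓

Fails: homopolymer run.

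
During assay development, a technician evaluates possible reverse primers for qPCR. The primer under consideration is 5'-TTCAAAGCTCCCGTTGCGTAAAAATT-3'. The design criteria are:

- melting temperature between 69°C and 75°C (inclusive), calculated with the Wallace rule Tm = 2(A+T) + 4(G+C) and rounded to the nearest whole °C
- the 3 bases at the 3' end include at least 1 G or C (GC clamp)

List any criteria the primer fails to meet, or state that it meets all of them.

Base counts: A=8, T=8, G=4, C=6 (length 26).
Tm: Tm = 2·16 + 4·10 = 72°C ✓
GC clamp: 3' end ATT has 0 G/C, need ≥1 ✗

Fails: GC clamp.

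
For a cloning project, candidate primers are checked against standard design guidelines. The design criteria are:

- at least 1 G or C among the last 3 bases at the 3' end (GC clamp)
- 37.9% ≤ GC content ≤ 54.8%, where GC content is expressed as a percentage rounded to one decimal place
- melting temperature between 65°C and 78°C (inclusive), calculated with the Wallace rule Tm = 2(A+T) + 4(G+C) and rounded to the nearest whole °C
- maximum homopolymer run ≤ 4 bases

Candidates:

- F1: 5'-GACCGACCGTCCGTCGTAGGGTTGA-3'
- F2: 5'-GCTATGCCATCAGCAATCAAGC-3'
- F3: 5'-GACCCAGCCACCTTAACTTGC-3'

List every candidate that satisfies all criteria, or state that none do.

F1 (25 nt, A=4 T=5 G=9 C=7): 3' end TGA has 1 G/C ✓; GC 16/25 = 64.0%, outside 37.9–54.8% ✗; Tm = 2·9 + 4·16 = 82°C, outside 65–78°C ✗; longest run = 3 ✓ — fails.
F2 (22 nt, A=7 T=4 G=4 C=7): 3' end AGC has 2 G/C ✓; GC 11/22 = 50.0% ✓; Tm = 2·11 + 4·11 = 66°C ✓; longest run = 2 ✓ — passes.
F3 (21 nt, A=5 T=4 G=3 C=9): 3' end TGC has 2 G/C ✓; GC 12/21 = 57.1%, outside 37.9–54.8% ✗; Tm = 2·9 + 4·12 = 66°C ✓; longest run = 3 ✓ — fails.

F2 only.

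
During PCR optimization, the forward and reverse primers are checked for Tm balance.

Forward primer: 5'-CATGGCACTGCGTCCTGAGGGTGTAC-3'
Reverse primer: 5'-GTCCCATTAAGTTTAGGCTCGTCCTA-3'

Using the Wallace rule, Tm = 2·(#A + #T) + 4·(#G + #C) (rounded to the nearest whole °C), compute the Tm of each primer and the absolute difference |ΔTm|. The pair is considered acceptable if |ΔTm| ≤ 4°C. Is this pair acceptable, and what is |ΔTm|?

Forward: A=4 T=6 G=9 C=7 → Tm = 2·10 + 4·16 = 84°C.
Reverse: A=5 T=9 G=5 C=7 → Tm = 2·14 + 4·12 = 76°C.
|ΔTm| = |84 − 76| = 8°C, > 4°C.

|ΔTm| = 8°C; the pair is not acceptable.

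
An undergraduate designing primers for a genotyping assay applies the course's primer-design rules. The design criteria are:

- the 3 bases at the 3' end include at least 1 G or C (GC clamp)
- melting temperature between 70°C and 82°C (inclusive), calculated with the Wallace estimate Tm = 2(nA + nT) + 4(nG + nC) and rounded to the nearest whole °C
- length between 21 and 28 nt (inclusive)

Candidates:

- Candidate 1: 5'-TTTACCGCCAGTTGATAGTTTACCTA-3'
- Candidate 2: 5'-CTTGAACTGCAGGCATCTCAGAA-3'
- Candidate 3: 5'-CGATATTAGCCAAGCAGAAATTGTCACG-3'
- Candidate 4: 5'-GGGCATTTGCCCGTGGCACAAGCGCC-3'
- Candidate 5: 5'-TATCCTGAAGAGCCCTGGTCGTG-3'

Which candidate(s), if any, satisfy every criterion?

Candidate 1, Candidate 3 and Candidate 5.

Candidate 1 (26 nt, A=6 T=10 G=4 C=6): 3' end CTA has 1 G/C ✓; Tm = 2·16 + 4·10 = 72°C ✓; length 26 ✓ — passes.
Candidate 2 (23 nt, A=7 T=5 G=5 C=6): 3' end GAA has 1 G/C ✓; Tm = 2·12 + 4·11 = 68°C, outside 70–82°C ✗; length 23 ✓ — fails.
Candidate 3 (28 nt, A=10 T=6 G=6 C=6): 3' end ACG has 2 G/C ✓; Tm = 2·16 + 4·12 = 80°C ✓; length 28 ✓ — passes.
Candidate 4 (26 nt, A=4 T=4 G=9 C=9): 3' end GCC has 3 G/C ✓; Tm = 2·8 + 4·18 = 88°C, outside 70–82°C ✗; length 26 ✓ — fails.
Candidate 5 (23 nt, A=4 T=6 G=7 C=6): 3' end GTG has 2 G/C ✓; Tm = 2·10 + 4·13 = 72°C ✓; length 23 ✓ — passes.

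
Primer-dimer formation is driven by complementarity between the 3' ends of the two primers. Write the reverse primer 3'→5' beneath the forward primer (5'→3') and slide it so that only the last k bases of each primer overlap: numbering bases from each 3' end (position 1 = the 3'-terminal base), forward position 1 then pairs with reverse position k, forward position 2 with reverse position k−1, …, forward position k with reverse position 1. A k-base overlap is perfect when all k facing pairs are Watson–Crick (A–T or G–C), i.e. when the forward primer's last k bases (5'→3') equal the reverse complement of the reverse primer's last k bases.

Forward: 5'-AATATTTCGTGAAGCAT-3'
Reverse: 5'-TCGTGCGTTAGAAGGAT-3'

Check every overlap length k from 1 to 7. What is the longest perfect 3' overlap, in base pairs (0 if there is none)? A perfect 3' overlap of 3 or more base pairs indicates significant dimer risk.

Last 7 bases (5'→3') — forward …GAAGCAT, reverse …GAAGGAT.
Reverse complement of the reverse primer's last 7 bases: ATCCTTC; its first k bases are the reverse complement of the reverse primer's last k bases, so a perfect k-base overlap needs the forward primer's last k bases to equal them.
Comparing (forward last k vs required): k=1: T vs A ✗; k=2: AT vs AT ✓; k=3: CAT vs ATC ✗; k=4: GCAT vs ATCC ✗; k=5: AGCAT vs ATCCT ✗; k=6: AAGCAT vs ATCCTT ✗; k=7: GAAGCAT vs ATCCTTC ✗.
Only k = 2 is perfect, so the longest perfect 3' overlap is 2.

Longest perfect overlap: 2 complementary base pairs; below the dimer-risk threshold (threshold 3).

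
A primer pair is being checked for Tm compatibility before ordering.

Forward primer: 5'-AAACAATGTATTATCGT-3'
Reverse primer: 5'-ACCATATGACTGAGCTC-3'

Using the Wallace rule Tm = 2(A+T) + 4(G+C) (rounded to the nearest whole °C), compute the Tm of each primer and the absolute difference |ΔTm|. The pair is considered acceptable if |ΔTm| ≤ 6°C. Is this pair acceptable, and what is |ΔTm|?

Forward: A=7 T=6 G=2 C=2 → Tm = 2·13 + 4·4 = 42°C.
Reverse: A=5 T=4 G=3 C=5 → Tm = 2·9 + 4·8 = 50°C.
|ΔTm| = |42 − 50| = 8°C, > 6°C.

|ΔTm| = 8°C; the pair is not acceptable.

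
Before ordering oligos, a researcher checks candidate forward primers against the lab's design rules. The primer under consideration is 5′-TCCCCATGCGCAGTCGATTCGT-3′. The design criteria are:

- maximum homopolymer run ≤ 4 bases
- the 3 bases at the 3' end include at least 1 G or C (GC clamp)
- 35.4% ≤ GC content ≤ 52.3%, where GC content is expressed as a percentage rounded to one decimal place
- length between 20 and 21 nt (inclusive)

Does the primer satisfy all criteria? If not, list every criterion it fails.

Fails: GC content, length.

Base counts: A=3, T=6, G=5, C=8 (length 22).
homopolymer run: longest run = 4 ✓
GC clamp: 3' end CGT has 2 G/C ✓
GC content: GC 13/22 = 59.1%, outside 35.4–52.3% ✗
length: length 22, outside 20–21 ✗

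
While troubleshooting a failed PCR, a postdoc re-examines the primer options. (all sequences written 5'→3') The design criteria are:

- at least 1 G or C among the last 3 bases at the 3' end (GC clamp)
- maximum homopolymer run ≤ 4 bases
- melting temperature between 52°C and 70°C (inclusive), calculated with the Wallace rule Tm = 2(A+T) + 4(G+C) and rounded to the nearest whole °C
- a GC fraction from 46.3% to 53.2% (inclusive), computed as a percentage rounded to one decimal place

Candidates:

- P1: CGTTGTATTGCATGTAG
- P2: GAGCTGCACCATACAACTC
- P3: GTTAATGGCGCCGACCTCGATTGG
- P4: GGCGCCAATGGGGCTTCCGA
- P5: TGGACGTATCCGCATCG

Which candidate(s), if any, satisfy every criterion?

P2 only.

P1 (17 nt, A=3 T=7 G=5 C=2): 3' end TAG has 1 G/C ✓; longest run = 2 ✓; Tm = 2·10 + 4·7 = 48°C, outside 52–70°C ✗; GC 7/17 = 41.2%, outside 46.3–53.2% ✗ — fails.
P2 (19 nt, A=6 T=3 G=3 C=7): 3' end CTC has 2 G/C ✓; longest run = 2 ✓; Tm = 2·9 + 4·10 = 58°C ✓; GC 10/19 = 52.6% ✓ — passes.
P3 (24 nt, A=4 T=6 G=8 C=6): 3' end TGG has 2 G/C ✓; longest run = 2 ✓; Tm = 2·10 + 4·14 = 76°C, outside 52–70°C ✗; GC 14/24 = 58.3%, outside 46.3–53.2% ✗ — fails.
P4 (20 nt, A=3 T=3 G=8 C=6): 3' end CGA has 2 G/C ✓; longest run = 4 ✓; Tm = 2·6 + 4·14 = 68°C ✓; GC 14/20 = 70.0%, outside 46.3–53.2% ✗ — fails.
P5 (17 nt, A=3 T=4 G=5 C=5): 3' end TCG has 2 G/C ✓; longest run = 2 ✓; Tm = 2·7 + 4·10 = 54°C ✓; GC 10/17 = 58.8%, outside 46.3–53.2% ✗ — fails.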